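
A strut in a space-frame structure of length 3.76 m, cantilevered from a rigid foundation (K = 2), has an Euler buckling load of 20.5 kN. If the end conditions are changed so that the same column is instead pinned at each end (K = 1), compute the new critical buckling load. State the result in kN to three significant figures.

P_cr ∝ 1/K², so P_cr,new = P_cr,old × (K_old/K_new)² = 20.5 × (2/1)²
= 20.5 × 4.000 = 82.0 kN

P_cr ≈ 82.0 kN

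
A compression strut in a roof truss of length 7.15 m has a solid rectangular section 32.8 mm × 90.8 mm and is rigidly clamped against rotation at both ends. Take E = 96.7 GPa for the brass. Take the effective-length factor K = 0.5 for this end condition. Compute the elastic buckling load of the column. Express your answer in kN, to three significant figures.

P_cr ≈ 19.9 kN

Buckling occurs about the weak axis: I_min = h·b³/12 with b = 32.8 mm (the shorter side).
I_min = 90.8×32.8³/12 = 2.670×10^5 mm⁴
I = 2.670×10^5 mm⁴ = 2.670×10^-7 m⁴
Effective length L_e = K·L = 0.5 × 7.15 = 3.575 m
P_cr = π²EI / L_e² = π² × 96.7×10⁹ × 2.670×10^-7 / 3.575² = 1.994×10^4 N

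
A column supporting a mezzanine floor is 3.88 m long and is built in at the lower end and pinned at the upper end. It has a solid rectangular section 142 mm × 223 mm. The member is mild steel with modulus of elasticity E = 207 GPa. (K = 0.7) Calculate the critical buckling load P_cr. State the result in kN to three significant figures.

Buckling occurs about the weak axis: I_min = h·b³/12 with b = 142 mm (the shorter side).
I_min = 223×142³/12 = 5.321×10^7 mm⁴
I = 5.321×10^7 mm⁴ = 5.321×10^-5 m⁴
Effective length L_e = K·L = 0.7 × 3.88 = 2.716 m
P_cr = π²EI / L_e² = π² × 207×10⁹ × 5.321×10^-5 / 2.716² = 1.474×10^7 N

P_cr ≈ 14700 kN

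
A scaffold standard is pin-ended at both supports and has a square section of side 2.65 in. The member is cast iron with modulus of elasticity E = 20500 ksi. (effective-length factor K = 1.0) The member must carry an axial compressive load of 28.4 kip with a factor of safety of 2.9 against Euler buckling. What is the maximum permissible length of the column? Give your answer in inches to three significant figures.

I = a⁴/12 = 2.65⁴/12 = 4.110 in⁴
Required critical load P_cr = n·P = 2.9 × 28.4 = 82.36 kip = 8.236×10^4 lb
From P_cr = π²EI/(K·L)²:  L = (1/K)·√(π²EI/P_cr) = (1/1)·√(π²×2.05×10^7×4.110/8.236×10^4)
L = 100 in

L_max ≈ 100 in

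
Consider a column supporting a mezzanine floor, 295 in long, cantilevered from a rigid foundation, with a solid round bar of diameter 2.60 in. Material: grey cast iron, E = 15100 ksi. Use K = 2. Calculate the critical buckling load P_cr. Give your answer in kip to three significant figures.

I = πd⁴/64 = π×2.60⁴/64 = 2.243 in⁴
Effective length L_e = K·L = 2 × 295 = 590.0 in
P_cr = π²EI / L_e² = π² × 15100×10³ × 2.243 / 590.0² = 960.4 lb

P_cr ≈ 0.960 kip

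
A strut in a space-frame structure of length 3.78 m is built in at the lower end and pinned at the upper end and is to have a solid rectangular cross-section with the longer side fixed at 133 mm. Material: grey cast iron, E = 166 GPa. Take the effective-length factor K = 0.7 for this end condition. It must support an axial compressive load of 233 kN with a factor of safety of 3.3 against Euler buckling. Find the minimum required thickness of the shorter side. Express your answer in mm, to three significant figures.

Required P_cr = n·P = 3.3 × 233 = 768.9 kN
L_e = K·L = 0.7 × 3.78 = 2.646 m
Required I = P_cr·L_e²/(π²E) = 7.689×10^5 × 2.646² / (π² × 1.66×10^11) = 3.286×10^-6 m⁴
I_req = 3.286×10^6 mm⁴
Rectangle, weak axis: I_min = h·b³/12 with h = 133 mm fixed  ⇒  b = (12I/h)^(1/3) = 66.7 mm

b ≈ 66.7 mm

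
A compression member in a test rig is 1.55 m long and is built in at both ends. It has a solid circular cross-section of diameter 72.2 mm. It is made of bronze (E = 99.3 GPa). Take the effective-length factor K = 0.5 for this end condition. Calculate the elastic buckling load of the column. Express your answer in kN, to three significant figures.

P_cr ≈ 2180 kN

I = πd⁴/64 = π×72.2⁴/64 = 1.334×10^6 mm⁴
I = 1.334×10^6 mm⁴ = 1.334×10^-6 m⁴
Effective length L_e = K·L = 0.5 × 1.55 = 0.7750 m
P_cr = π²EI / L_e² = π² × 99.3×10⁹ × 1.334×10^-6 / 0.7750² = 2.177×10^6 N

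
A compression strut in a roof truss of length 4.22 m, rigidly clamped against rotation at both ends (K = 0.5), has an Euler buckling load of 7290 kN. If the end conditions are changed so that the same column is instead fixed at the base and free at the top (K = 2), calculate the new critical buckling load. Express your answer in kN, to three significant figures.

P_cr ∝ 1/K², so P_cr,new = P_cr,old × (K_old/K_new)² = 7290 × (0.5/2)²
= 7290 × 0.06250 = 456 kN

P_cr ≈ 456 kN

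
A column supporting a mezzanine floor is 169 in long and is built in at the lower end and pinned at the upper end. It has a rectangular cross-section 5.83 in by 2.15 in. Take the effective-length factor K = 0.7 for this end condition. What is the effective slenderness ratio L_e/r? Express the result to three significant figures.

For a rectangle r_min = b/√12 = 2.15/√12 = 0.6207 in
L_e = K·L = 0.7 × 169 = 118.3 in
λ = L_e / r_min = 118.30 / 0.6207 = 191

λ ≈ 191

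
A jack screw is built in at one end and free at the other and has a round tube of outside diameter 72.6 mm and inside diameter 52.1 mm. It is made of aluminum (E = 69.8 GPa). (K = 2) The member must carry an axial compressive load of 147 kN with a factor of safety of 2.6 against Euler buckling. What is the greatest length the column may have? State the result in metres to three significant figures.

L_max ≈ 0.672 m

d_o = 72.6 mm, d_i = 52.1 mm
I = π(d_o⁴ − d_i⁴)/64 = π(72.6⁴ − 52.10⁴)/64 = 1.002×10^6 mm⁴
I = 1.002×10^-6 m⁴
Required critical load P_cr = n·P = 2.6 × 147 = 382.2 kN = 3.822×10^5 N
From P_cr = π²EI/(K·L)²:  L = (1/K)·√(π²EI/P_cr) = (1/2)·√(π²×6.98×10^10×1.002×10^-6/3.822×10^5)
L = 0.672 m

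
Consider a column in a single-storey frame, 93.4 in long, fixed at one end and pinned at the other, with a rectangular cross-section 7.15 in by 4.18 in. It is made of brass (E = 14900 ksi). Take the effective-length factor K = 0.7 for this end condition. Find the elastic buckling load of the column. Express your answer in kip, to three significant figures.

P_cr ≈ 1500 kip

Buckling occurs about the weak axis: I_min = h·b³/12 with b = 4.18 in (the shorter side).
I_min = 7.15×4.18³/12 = 43.52 in⁴
Effective length L_e = K·L = 0.7 × 93.4 = 65.38 in
P_cr = π²EI / L_e² = π² × 14900×10³ × 43.52 / 65.38² = 1.497×10^6 lb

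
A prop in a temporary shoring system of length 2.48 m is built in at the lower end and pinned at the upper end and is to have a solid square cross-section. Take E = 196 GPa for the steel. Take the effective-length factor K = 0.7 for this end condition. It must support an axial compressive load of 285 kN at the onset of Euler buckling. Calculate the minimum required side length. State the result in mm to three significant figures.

L_e = K·L = 0.7 × 2.48 = 1.736 m
Required I = P_cr·L_e²/(π²E) = 2.850×10^5 × 1.736² / (π² × 1.96×10^11) = 4.440×10^-7 m⁴
I_req = 4.440×10^5 mm⁴
Solid square: I = a⁴/12  ⇒  a = (12I)^(1/4) = (12×4.440×10^5)^(1/4) = 48.0 mm

a ≈ 48.0 mm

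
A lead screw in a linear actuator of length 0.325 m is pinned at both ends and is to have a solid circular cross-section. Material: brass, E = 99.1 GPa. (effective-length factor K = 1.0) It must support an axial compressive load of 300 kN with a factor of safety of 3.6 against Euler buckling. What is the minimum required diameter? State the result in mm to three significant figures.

Required P_cr = n·P = 3.6 × 300 = 1080 kN
L_e = K·L = 1 × 0.325 = 0.3250 m
Required I = P_cr·L_e²/(π²E) = 1.080×10^6 × 0.3250² / (π² × 9.91×10^10) = 1.166×10^-7 m⁴
I_req = 1.166×10^5 mm⁴
Solid circle: I = πd⁴/64  ⇒  d = (64I/π)^(1/4) = (64×1.166×10^5/π)^(1/4) = 39.3 mm

d ≈ 39.3 mm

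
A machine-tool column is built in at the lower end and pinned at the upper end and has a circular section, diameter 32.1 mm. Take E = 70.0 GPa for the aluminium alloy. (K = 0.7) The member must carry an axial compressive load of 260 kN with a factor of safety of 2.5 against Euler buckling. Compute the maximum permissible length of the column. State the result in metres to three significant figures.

I = πd⁴/64 = π×32.1⁴/64 = 5.212×10^4 mm⁴
I = 5.212×10^-8 m⁴
Required critical load P_cr = n·P = 2.5 × 260 = 650.0 kN = 6.500×10^5 N
From P_cr = π²EI/(K·L)²:  L = (1/K)·√(π²EI/P_cr) = (1/0.7)·√(π²×7.00×10^10×5.212×10^-8/6.500×10^5)
L = 0.336 m

L_max ≈ 0.336 m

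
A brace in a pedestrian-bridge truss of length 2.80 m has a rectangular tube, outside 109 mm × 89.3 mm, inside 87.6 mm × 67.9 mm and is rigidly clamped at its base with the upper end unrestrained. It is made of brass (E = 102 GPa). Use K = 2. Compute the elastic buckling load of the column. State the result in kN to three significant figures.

Weak-axis I_min = (h_o·b_o³ − h_i·b_i³)/12 with b_o = 89.3, b_i = 67.90 mm (shorter outer/inner sides).
I_min = (109×89.3³ − 87.60×67.90³)/12 = 4.183×10^6 mm⁴
I = 4.183×10^6 mm⁴ = 4.183×10^-6 m⁴
Effective length L_e = K·L = 2 × 2.80 = 5.600 m
P_cr = π²EI / L_e² = π² × 102×10⁹ × 4.183×10^-6 / 5.600² = 1.343×10^5 N

P_cr ≈ 134 kN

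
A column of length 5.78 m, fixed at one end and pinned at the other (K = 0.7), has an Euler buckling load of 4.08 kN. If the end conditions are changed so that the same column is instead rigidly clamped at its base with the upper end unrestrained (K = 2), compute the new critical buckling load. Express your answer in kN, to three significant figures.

P_cr ∝ 1/K², so P_cr,new = P_cr,old × (K_old/K_new)² = 4.08 × (0.7/2)²
= 4.08 × 0.1225 = 0.500 kN

P_cr ≈ 0.500 kN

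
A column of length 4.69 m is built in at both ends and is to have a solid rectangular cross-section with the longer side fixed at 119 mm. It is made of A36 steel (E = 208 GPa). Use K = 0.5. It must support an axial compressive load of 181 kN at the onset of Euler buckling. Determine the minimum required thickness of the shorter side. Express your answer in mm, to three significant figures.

b ≈ 36.6 mm

L_e = K·L = 0.5 × 4.69 = 2.345 m
Required I = P_cr·L_e²/(π²E) = 1.810×10^5 × 2.345² / (π² × 2.08×10^11) = 4.848×10^-7 m⁴
I_req = 4.848×10^5 mm⁴
Rectangle, weak axis: I_min = h·b³/12 with h = 119 mm fixed  ⇒  b = (12I/h)^(1/3) = 36.6 mm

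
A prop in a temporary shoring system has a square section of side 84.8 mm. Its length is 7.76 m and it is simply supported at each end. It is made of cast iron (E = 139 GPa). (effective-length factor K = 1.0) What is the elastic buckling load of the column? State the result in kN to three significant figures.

P_cr ≈ 98.2 kN

I = a⁴/12 = 84.8⁴/12 = 4.309×10^6 mm⁴
I = 4.309×10^6 mm⁴ = 4.309×10^-6 m⁴
Effective length L_e = K·L = 1 × 7.76 = 7.760 m
P_cr = π²EI / L_e² = π² × 139×10⁹ × 4.309×10^-6 / 7.760² = 9.817×10^4 N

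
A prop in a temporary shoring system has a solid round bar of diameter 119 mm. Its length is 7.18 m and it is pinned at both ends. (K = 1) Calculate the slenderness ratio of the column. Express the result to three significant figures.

For a solid circle r = d/4 = 119/4 = 29.75 mm
L_e = K·L = 1 × 7.18 m = 7.180 m = 7180.0 mm
λ = L_e / r_min = 7180.0 / 29.75 = 241

λ ≈ 241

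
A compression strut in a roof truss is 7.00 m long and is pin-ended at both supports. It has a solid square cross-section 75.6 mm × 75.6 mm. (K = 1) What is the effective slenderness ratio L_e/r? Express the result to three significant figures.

For a square r = a/√12 = 75.6/√12 = 21.82 mm
L_e = K·L = 1 × 7.00 m = 7.000 m = 7000.0 mm
λ = L_e / r_min = 7000.0 / 21.82 = 321

λ ≈ 321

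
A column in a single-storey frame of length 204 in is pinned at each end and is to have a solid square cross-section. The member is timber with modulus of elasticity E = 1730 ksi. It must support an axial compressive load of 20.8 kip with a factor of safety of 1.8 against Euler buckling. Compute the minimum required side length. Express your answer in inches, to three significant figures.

a ≈ 5.75 in

Required P_cr = n·P = 1.8 × 20.8 = 37.44 kip
L_e = K·L = 1 × 204 = 204.0 in
Required I = P_cr·L_e²/(π²E) = 3.744×10^4 × 204.0² / (π² × 1.73×10^6) = 91.25 in⁴
Solid square: I = a⁴/12  ⇒  a = (12I)^(1/4) = (12×91.25)^(1/4) = 5.75 in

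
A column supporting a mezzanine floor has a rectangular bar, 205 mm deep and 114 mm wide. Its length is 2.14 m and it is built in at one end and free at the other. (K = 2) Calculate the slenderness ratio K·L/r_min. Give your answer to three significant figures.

λ ≈ 130

Buckling occurs about the weak axis: I_min = h·b³/12 with b = 114 mm (the shorter side).
I_min = 205×114³/12 = 2.531×10^7 mm⁴
A = 2.337×10^4 mm²;  r_min = √(I/A) = √(2.531×10^7/2.337×10^4) = 32.91 mm
L_e = K·L = 2 × 2.14 m = 4.280 m = 4280.0 mm
λ = L_e / r_min = 4280.0 / 32.91 = 130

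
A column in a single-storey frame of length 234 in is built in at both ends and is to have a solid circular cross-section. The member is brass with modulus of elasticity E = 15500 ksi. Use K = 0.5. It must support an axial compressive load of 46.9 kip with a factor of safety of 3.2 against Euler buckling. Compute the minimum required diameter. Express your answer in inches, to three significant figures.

d ≈ 4.07 in

Required P_cr = n·P = 3.2 × 46.9 = 150.1 kip
L_e = K·L = 0.5 × 234 = 117.0 in
Required I = P_cr·L_e²/(π²E) = 1.501×10^5 × 117.0² / (π² × 1.55×10^7) = 13.43 in⁴
Solid circle: I = πd⁴/64  ⇒  d = (64I/π)^(1/4) = (64×13.43/π)^(1/4) = 4.07 in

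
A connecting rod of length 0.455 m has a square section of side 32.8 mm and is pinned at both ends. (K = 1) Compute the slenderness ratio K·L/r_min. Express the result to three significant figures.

λ ≈ 48.1

I = a⁴/12 = 32.8⁴/12 = 9.645×10^4 mm⁴
A = 1.076×10^3 mm²;  r_min = √(I/A) = √(9.645×10^4/1.076×10^3) = 9.469 mm
L_e = K·L = 1 × 0.455 m = 0.4550 m = 455.00 mm
λ = L_e / r_min = 455.00 / 9.469 = 48.1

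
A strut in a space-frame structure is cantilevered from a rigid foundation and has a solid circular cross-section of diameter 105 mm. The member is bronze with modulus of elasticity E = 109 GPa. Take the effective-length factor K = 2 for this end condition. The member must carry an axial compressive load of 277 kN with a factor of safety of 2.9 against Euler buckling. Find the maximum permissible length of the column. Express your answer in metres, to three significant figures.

I = πd⁴/64 = π×105⁴/64 = 5.967×10^6 mm⁴
I = 5.967×10^-6 m⁴
Required critical load P_cr = n·P = 2.9 × 277 = 803.3 kN = 8.033×10^5 N
From P_cr = π²EI/(K·L)²:  L = (1/K)·√(π²EI/P_cr) = (1/2)·√(π²×1.09×10^11×5.967×10^-6/8.033×10^5)
L = 1.41 m

L_max ≈ 1.41 m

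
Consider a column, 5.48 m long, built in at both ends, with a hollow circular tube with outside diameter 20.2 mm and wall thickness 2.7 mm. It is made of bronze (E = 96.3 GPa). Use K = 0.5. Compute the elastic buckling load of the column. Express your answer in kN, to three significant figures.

Inner diameter d_i = 20.2 − 2×2.7 = 14.80 mm
I = π(d_o⁴ − d_i⁴)/64 = π(20.2⁴ − 14.80⁴)/64 = 5.818×10^3 mm⁴
I = 5.818×10^3 mm⁴ = 5.818×10^-9 m⁴
Effective length L_e = K·L = 0.5 × 5.48 = 2.740 m
P_cr = π²EI / L_e² = π² × 96.3×10⁹ × 5.818×10^-9 / 2.740² = 736.5 N

P_cr ≈ 0.737 kN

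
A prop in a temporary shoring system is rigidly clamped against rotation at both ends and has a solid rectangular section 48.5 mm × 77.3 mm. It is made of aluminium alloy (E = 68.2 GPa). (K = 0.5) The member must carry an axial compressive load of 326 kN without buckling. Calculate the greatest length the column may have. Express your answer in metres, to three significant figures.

L_max ≈ 2.46 m

Buckling occurs about the weak axis: I_min = h·b³/12 with b = 48.5 mm (the shorter side).
I_min = 77.3×48.5³/12 = 7.349×10^5 mm⁴
I = 7.349×10^-7 m⁴
At the buckling limit P_cr = P = 3.260×10^5 N
From P_cr = π²EI/(K·L)²:  L = (1/K)·√(π²EI/P_cr) = (1/0.5)·√(π²×6.82×10^10×7.349×10^-7/3.260×10^5)
L = 2.46 m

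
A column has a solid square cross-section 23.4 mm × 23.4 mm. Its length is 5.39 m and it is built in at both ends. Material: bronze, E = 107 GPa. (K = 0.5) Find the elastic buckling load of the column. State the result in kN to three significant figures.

P_cr ≈ 3.63 kN

I = a⁴/12 = 23.4⁴/12 = 2.499×10^4 mm⁴
I = 2.499×10^4 mm⁴ = 2.499×10^-8 m⁴
Effective length L_e = K·L = 0.5 × 5.39 = 2.695 m
P_cr = π²EI / L_e² = π² × 107×10⁹ × 2.499×10^-8 / 2.695² = 3.633×10^3 N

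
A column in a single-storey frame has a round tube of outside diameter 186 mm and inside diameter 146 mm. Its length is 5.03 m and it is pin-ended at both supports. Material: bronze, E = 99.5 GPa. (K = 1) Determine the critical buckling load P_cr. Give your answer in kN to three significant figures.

P_cr ≈ 1410 kN

d_o = 186 mm, d_i = 146 mm
I = π(d_o⁴ − d_i⁴)/64 = π(186⁴ − 146.0⁴)/64 = 3.645×10^7 mm⁴
I = 3.645×10^7 mm⁴ = 3.645×10^-5 m⁴
Effective length L_e = K·L = 1 × 5.03 = 5.030 m
P_cr = π²EI / L_e² = π² × 99.5×10⁹ × 3.645×10^-5 / 5.030² = 1.415×10^6 N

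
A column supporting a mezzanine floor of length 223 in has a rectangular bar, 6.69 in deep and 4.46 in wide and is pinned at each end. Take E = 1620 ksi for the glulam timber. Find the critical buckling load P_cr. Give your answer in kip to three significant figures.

Buckling occurs about the weak axis: I_min = h·b³/12 with b = 4.46 in (the shorter side).
I_min = 6.69×4.46³/12 = 49.46 in⁴
Effective length L_e = K·L = 1 × 223 = 223.0 in
P_cr = π²EI / L_e² = π² × 1620×10³ × 49.46 / 223.0² = 1.590×10^4 lb

P_cr ≈ 15.9 kip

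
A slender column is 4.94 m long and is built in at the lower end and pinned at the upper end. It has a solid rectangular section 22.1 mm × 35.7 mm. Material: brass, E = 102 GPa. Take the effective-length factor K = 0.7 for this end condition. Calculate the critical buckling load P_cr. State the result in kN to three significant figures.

Buckling occurs about the weak axis: I_min = h·b³/12 with b = 22.1 mm (the shorter side).
I_min = 35.7×22.1³/12 = 3.211×10^4 mm⁴
I = 3.211×10^4 mm⁴ = 3.211×10^-8 m⁴
Effective length L_e = K·L = 0.7 × 4.94 = 3.458 m
P_cr = π²EI / L_e² = π² × 102×10⁹ × 3.211×10^-8 / 3.458² = 2.703×10^3 N

P_cr ≈ 2.70 kN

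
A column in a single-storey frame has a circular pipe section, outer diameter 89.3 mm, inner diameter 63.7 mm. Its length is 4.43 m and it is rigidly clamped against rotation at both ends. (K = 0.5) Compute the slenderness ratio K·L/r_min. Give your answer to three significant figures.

d_o = 89.3 mm, d_i = 63.7 mm
I = π(d_o⁴ − d_i⁴)/64 = π(89.3⁴ − 63.70⁴)/64 = 2.313×10^6 mm⁴
A = 3.076×10^3 mm²;  r_min = √(I/A) = √(2.313×10^6/3.076×10^3) = 27.42 mm
L_e = K·L = 0.5 × 4.43 m = 2.215 m = 2215.0 mm
λ = L_e / r_min = 2215.0 / 27.42 = 80.8

λ ≈ 80.8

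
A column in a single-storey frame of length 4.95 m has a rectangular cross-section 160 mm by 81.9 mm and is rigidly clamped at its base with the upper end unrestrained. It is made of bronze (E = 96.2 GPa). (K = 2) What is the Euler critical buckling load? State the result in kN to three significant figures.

Buckling occurs about the weak axis: I_min = h·b³/12 with b = 81.9 mm (the shorter side).
I_min = 160×81.9³/12 = 7.325×10^6 mm⁴
I = 7.325×10^6 mm⁴ = 7.325×10^-6 m⁴
Effective length L_e = K·L = 2 × 4.95 = 9.900 m
P_cr = π²EI / L_e² = π² × 96.2×10⁹ × 7.325×10^-6 / 9.900² = 7.096×10^4 N

P_cr ≈ 71.0 kN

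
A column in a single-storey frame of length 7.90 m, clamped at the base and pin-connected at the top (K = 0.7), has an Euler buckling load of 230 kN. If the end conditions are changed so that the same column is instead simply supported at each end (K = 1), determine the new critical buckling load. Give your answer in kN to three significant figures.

P_cr ≈ 113 kN

P_cr ∝ 1/K², so P_cr,new = P_cr,old × (K_old/K_new)² = 230 × (0.7/1)²
= 230 × 0.4900 = 113 kN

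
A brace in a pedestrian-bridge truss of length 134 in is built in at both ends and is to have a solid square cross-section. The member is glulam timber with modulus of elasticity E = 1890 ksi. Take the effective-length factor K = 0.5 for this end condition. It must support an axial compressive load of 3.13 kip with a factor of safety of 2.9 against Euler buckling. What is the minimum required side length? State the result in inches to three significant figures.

Required P_cr = n·P = 2.9 × 3.13 = 9.077 kip
L_e = K·L = 0.5 × 134 = 67.00 in
Required I = P_cr·L_e²/(π²E) = 9.077×10^3 × 67.00² / (π² × 1.89×10^6) = 2.184 in⁴
Solid square: I = a⁴/12  ⇒  a = (12I)^(1/4) = (12×2.184)^(1/4) = 2.26 in

a ≈ 2.26 in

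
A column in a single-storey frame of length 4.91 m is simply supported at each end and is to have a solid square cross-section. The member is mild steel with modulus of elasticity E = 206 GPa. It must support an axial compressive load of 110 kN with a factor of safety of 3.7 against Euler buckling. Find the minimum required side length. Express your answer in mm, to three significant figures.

Required P_cr = n·P = 3.7 × 110 = 407.0 kN
L_e = K·L = 1 × 4.91 = 4.910 m
Required I = P_cr·L_e²/(π²E) = 4.070×10^5 × 4.910² / (π² × 2.06×10^11) = 4.826×10^-6 m⁴
I_req = 4.826×10^6 mm⁴
Solid square: I = a⁴/12  ⇒  a = (12I)^(1/4) = (12×4.826×10^6)^(1/4) = 87.2 mm

a ≈ 87.2 mm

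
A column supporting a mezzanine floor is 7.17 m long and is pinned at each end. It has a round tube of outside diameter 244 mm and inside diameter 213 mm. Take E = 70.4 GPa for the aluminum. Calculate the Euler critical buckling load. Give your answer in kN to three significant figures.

d_o = 244 mm, d_i = 213 mm
I = π(d_o⁴ − d_i⁴)/64 = π(244⁴ − 213.0⁴)/64 = 7.295×10^7 mm⁴
I = 7.295×10^7 mm⁴ = 7.295×10^-5 m⁴
Effective length L_e = K·L = 1 × 7.17 = 7.170 m
P_cr = π²EI / L_e² = π² × 70.4×10⁹ × 7.295×10^-5 / 7.170² = 9.860×10^5 N

P_cr ≈ 986 kN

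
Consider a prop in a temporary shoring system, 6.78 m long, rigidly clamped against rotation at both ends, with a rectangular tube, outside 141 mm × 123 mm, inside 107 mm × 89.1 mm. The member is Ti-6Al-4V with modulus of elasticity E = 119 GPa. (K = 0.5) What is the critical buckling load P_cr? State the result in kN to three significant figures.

P_cr ≈ 1590 kN

Weak-axis I_min = (h_o·b_o³ − h_i·b_i³)/12 with b_o = 123, b_i = 89.10 mm (shorter outer/inner sides).
I_min = (141×123³ − 107.0×89.10³)/12 = 1.556×10^7 mm⁴
I = 1.556×10^7 mm⁴ = 1.556×10^-5 m⁴
Effective length L_e = K·L = 0.5 × 6.78 = 3.390 m
P_cr = π²EI / L_e² = π² × 119×10⁹ × 1.556×10^-5 / 3.390² = 1.590×10^6 N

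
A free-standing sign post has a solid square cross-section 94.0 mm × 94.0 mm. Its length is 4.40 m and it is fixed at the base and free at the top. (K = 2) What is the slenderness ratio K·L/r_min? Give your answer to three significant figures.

I = a⁴/12 = 94.0⁴/12 = 6.506×10^6 mm⁴
A = 8.836×10^3 mm²;  r_min = √(I/A) = √(6.506×10^6/8.836×10^3) = 27.14 mm
L_e = K·L = 2 × 4.40 m = 8.800 m = 8800.0 mm
λ = L_e / r_min = 8800.0 / 27.14 = 324

λ ≈ 324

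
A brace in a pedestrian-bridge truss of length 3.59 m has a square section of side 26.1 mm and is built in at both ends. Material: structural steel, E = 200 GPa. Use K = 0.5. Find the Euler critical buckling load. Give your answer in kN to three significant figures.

P_cr ≈ 23.7 kN

I = a⁴/12 = 26.1⁴/12 = 3.867×10^4 mm⁴
I = 3.867×10^4 mm⁴ = 3.867×10^-8 m⁴
Effective length L_e = K·L = 0.5 × 3.59 = 1.795 m
P_cr = π²EI / L_e² = π² × 200×10⁹ × 3.867×10^-8 / 1.795² = 2.369×10^4 N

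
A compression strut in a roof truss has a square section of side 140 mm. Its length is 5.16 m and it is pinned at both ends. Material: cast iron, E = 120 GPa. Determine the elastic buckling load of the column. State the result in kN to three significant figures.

I = a⁴/12 = 140⁴/12 = 3.201×10^7 mm⁴
I = 3.201×10^7 mm⁴ = 3.201×10^-5 m⁴
Effective length L_e = K·L = 1 × 5.16 = 5.160 m
P_cr = π²EI / L_e² = π² × 120×10⁹ × 3.201×10^-5 / 5.160² = 1.424×10^6 N

P_cr ≈ 1420 kN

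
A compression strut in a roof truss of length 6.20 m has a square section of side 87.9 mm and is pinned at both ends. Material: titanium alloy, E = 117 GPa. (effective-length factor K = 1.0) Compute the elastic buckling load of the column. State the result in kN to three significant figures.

P_cr ≈ 149 kN

I = a⁴/12 = 87.9⁴/12 = 4.975×10^6 mm⁴
I = 4.975×10^6 mm⁴ = 4.975×10^-6 m⁴
Effective length L_e = K·L = 1 × 6.20 = 6.200 m
P_cr = π²EI / L_e² = π² × 117×10⁹ × 4.975×10^-6 / 6.200² = 1.494×10^5 N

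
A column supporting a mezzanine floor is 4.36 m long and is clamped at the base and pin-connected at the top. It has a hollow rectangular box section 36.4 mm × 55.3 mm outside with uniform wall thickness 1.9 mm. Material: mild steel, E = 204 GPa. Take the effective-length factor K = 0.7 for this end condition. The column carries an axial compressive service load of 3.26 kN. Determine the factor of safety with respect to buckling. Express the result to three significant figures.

n ≈ 4.88

Inner dimensions: h_i = 55.3 − 2×1.9 = 51.50 mm, b_i = 36.4 − 2×1.9 = 32.60 mm
Weak-axis I_min = (h_o·b_o³ − h_i·b_i³)/12 with b_o = 36.4, b_i = 32.60 mm (shorter outer/inner sides).
I_min = (55.3×36.4³ − 51.50×32.60³)/12 = 7.356×10^4 mm⁴
I = 7.356×10^4 mm⁴ = 7.356×10^-8 m⁴
Effective length L_e = K·L = 0.7 × 4.36 = 3.052 m
P_cr = π²EI / L_e² = π² × 204×10⁹ × 7.356×10^-8 / 3.052² = 1.590×10^4 N
Factor of safety n = P_cr / P = 15.901 / 3.26 = 4.88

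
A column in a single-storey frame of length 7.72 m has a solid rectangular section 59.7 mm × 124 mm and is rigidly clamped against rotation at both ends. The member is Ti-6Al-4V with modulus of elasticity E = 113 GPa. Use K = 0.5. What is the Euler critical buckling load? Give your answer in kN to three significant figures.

P_cr ≈ 165 kN

Buckling occurs about the weak axis: I_min = h·b³/12 with b = 59.7 mm (the shorter side).
I_min = 124×59.7³/12 = 2.199×10^6 mm⁴
I = 2.199×10^6 mm⁴ = 2.199×10^-6 m⁴
Effective length L_e = K·L = 0.5 × 7.72 = 3.860 m
P_cr = π²EI / L_e² = π² × 113×10⁹ × 2.199×10^-6 / 3.860² = 1.646×10^5 N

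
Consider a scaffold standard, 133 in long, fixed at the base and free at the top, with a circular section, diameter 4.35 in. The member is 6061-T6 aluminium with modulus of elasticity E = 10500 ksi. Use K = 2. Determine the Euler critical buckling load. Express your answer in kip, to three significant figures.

I = πd⁴/64 = π×4.35⁴/64 = 17.58 in⁴
Effective length L_e = K·L = 2 × 133 = 266.0 in
P_cr = π²EI / L_e² = π² × 10500×10³ × 17.58 / 266.0² = 2.574×10^4 lb

P_cr ≈ 25.7 kip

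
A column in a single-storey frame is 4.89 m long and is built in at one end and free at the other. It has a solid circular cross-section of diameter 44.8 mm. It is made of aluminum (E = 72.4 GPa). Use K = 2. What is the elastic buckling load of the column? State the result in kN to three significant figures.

P_cr ≈ 1.48 kN

I = πd⁴/64 = π×44.8⁴/64 = 1.977×10^5 mm⁴
I = 1.977×10^5 mm⁴ = 1.977×10^-7 m⁴
Effective length L_e = K·L = 2 × 4.89 = 9.780 m
P_cr = π²EI / L_e² = π² × 72.4×10⁹ × 1.977×10^-7 / 9.780² = 1.477×10^3 N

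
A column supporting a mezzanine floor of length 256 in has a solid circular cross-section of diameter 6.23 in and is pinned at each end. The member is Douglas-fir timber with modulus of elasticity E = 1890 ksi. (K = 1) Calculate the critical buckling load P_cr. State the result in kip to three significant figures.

P_cr ≈ 21.0 kip

I = πd⁴/64 = π×6.23⁴/64 = 73.95 in⁴
Effective length L_e = K·L = 1 × 256 = 256.0 in
P_cr = π²EI / L_e² = π² × 1890×10³ × 73.95 / 256.0² = 2.105×10^4 lb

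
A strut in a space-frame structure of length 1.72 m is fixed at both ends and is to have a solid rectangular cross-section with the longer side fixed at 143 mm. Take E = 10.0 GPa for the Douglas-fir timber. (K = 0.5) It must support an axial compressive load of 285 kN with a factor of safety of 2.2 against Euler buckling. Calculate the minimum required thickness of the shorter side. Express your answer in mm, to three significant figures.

Required P_cr = n·P = 2.2 × 285 = 627.0 kN
L_e = K·L = 0.5 × 1.72 = 0.8600 m
Required I = P_cr·L_e²/(π²E) = 6.270×10^5 × 0.8600² / (π² × 1.00×10^10) = 4.699×10^-6 m⁴
I_req = 4.699×10^6 mm⁴
Rectangle, weak axis: I_min = h·b³/12 with h = 143 mm fixed  ⇒  b = (12I/h)^(1/3) = 73.3 mm

b ≈ 73.3 mm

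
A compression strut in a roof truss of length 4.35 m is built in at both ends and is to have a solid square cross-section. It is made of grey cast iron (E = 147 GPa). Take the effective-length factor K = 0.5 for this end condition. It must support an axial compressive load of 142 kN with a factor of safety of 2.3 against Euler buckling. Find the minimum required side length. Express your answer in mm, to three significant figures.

a ≈ 59.8 mm

Required P_cr = n·P = 2.3 × 142 = 326.6 kN
L_e = K·L = 0.5 × 4.35 = 2.175 m
Required I = P_cr·L_e²/(π²E) = 3.266×10^5 × 2.175² / (π² × 1.47×10^11) = 1.065×10^-6 m⁴
I_req = 1.065×10^6 mm⁴
Solid square: I = a⁴/12  ⇒  a = (12I)^(1/4) = (12×1.065×10^6)^(1/4) = 59.8 mm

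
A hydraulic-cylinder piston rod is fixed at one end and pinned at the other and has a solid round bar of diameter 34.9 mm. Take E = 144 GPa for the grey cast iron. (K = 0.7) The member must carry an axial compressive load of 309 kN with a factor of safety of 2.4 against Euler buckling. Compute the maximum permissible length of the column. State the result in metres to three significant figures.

L_max ≈ 0.534 m

I = πd⁴/64 = π×34.9⁴/64 = 7.282×10^4 mm⁴
I = 7.282×10^-8 m⁴
Required critical load P_cr = n·P = 2.4 × 309 = 741.6 kN = 7.416×10^5 N
From P_cr = π²EI/(K·L)²:  L = (1/K)·√(π²EI/P_cr) = (1/0.7)·√(π²×1.44×10^11×7.282×10^-8/7.416×10^5)
L = 0.534 m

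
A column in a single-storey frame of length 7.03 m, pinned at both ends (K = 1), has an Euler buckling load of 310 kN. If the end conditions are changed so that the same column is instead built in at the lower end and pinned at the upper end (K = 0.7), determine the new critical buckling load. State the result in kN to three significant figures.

P_cr ∝ 1/K², so P_cr,new = P_cr,old × (K_old/K_new)² = 310 × (1/0.7)²
= 310 × 2.041 = 633 kN

P_cr ≈ 633 kN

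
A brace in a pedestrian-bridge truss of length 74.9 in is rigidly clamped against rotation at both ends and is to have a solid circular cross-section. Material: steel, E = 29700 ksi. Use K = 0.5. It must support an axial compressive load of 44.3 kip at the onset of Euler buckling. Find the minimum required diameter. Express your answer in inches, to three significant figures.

d ≈ 1.44 in

L_e = K·L = 0.5 × 74.9 = 37.45 in
Required I = P_cr·L_e²/(π²E) = 4.430×10^4 × 37.45² / (π² × 2.97×10^7) = 0.2120 in⁴
Solid circle: I = πd⁴/64  ⇒  d = (64I/π)^(1/4) = (64×0.2120/π)^(1/4) = 1.44 in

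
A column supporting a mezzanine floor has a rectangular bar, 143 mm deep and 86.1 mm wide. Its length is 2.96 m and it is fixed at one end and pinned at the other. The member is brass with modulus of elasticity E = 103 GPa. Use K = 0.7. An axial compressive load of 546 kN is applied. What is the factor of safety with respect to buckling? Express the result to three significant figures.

Buckling occurs about the weak axis: I_min = h·b³/12 with b = 86.1 mm (the shorter side).
I_min = 143×86.1³/12 = 7.606×10^6 mm⁴
I = 7.606×10^6 mm⁴ = 7.606×10^-6 m⁴
Effective length L_e = K·L = 0.7 × 2.96 = 2.072 m
P_cr = π²EI / L_e² = π² × 103×10⁹ × 7.606×10^-6 / 2.072² = 1.801×10^6 N
Factor of safety n = P_cr / P = 1801.0 / 546 = 3.30

n ≈ 3.30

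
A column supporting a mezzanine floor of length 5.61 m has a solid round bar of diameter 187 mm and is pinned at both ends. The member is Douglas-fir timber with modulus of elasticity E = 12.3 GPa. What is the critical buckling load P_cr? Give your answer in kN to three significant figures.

P_cr ≈ 232 kN

I = πd⁴/64 = π×187⁴/64 = 6.003×10^7 mm⁴
I = 6.003×10^7 mm⁴ = 6.003×10^-5 m⁴
Effective length L_e = K·L = 1 × 5.61 = 5.610 m
P_cr = π²EI / L_e² = π² × 12.3×10⁹ × 6.003×10^-5 / 5.610² = 2.315×10^5 N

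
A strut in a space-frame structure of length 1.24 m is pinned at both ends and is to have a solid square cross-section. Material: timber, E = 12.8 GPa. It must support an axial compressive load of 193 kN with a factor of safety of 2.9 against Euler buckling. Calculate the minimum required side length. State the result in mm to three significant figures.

a ≈ 95.1 mm

Required P_cr = n·P = 2.9 × 193 = 559.7 kN
L_e = K·L = 1 × 1.24 = 1.240 m
Required I = P_cr·L_e²/(π²E) = 5.597×10^5 × 1.240² / (π² × 1.28×10^10) = 6.812×10^-6 m⁴
I_req = 6.812×10^6 mm⁴
Solid square: I = a⁴/12  ⇒  a = (12I)^(1/4) = (12×6.812×10^6)^(1/4) = 95.1 mm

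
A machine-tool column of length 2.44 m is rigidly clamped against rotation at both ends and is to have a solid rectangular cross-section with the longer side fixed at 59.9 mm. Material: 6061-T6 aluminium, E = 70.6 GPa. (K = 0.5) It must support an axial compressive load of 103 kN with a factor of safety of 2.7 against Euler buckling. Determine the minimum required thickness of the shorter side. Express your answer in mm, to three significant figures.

b ≈ 49.2 mm

Required P_cr = n·P = 2.7 × 103 = 278.1 kN
L_e = K·L = 0.5 × 2.44 = 1.220 m
Required I = P_cr·L_e²/(π²E) = 2.781×10^5 × 1.220² / (π² × 7.06×10^10) = 5.940×10^-7 m⁴
I_req = 5.940×10^5 mm⁴
Rectangle, weak axis: I_min = h·b³/12 with h = 59.9 mm fixed  ⇒  b = (12I/h)^(1/3) = 49.2 mm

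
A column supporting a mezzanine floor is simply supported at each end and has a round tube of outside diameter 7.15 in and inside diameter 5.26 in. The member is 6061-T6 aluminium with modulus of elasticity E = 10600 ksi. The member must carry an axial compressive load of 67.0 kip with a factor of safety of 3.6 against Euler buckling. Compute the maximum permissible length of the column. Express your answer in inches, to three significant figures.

d_o = 7.15 in, d_i = 5.26 in
I = π(d_o⁴ − d_i⁴)/64 = π(7.15⁴ − 5.260⁴)/64 = 90.71 in⁴
Required critical load P_cr = n·P = 3.6 × 67.0 = 241.2 kip = 2.412×10^5 lb
From P_cr = π²EI/(K·L)²:  L = (1/K)·√(π²EI/P_cr) = (1/1)·√(π²×1.06×10^7×90.71/2.412×10^5)
L = 198 in

L_max ≈ 198 in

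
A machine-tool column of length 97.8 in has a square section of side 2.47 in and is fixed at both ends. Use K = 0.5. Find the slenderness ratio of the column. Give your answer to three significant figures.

λ ≈ 68.6

For a square r = a/√12 = 2.47/√12 = 0.7130 in
L_e = K·L = 0.5 × 97.8 = 48.90 in
λ = L_e / r_min = 48.900 / 0.7130 = 68.6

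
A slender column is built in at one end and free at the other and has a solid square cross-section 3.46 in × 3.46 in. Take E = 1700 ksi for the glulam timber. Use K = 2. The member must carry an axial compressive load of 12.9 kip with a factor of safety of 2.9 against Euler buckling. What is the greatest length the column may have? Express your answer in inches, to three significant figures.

L_max ≈ 36.6 in

I = a⁴/12 = 3.46⁴/12 = 11.94 in⁴
Required critical load P_cr = n·P = 2.9 × 12.9 = 37.41 kip = 3.741×10^4 lb
From P_cr = π²EI/(K·L)²:  L = (1/K)·√(π²EI/P_cr) = (1/2)·√(π²×1.70×10^6×11.94/3.741×10^4)
L = 36.6 in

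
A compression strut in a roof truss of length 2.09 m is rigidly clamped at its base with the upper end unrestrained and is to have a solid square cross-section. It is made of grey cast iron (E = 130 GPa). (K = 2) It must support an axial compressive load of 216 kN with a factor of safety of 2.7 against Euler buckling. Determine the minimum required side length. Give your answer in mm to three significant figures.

a ≈ 98.8 mm

Required P_cr = n·P = 2.7 × 216 = 583.2 kN
L_e = K·L = 2 × 2.09 = 4.180 m
Required I = P_cr·L_e²/(π²E) = 5.832×10^5 × 4.180² / (π² × 1.30×10^11) = 7.942×10^-6 m⁴
I_req = 7.942×10^6 mm⁴
Solid square: I = a⁴/12  ⇒  a = (12I)^(1/4) = (12×7.942×10^6)^(1/4) = 98.8 mm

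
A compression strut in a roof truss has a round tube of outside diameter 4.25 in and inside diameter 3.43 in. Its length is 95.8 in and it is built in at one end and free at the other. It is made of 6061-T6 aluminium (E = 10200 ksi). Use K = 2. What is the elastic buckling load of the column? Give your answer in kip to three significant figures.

d_o = 4.25 in, d_i = 3.43 in
I = π(d_o⁴ − d_i⁴)/64 = π(4.25⁴ − 3.430⁴)/64 = 9.221 in⁴
Effective length L_e = K·L = 2 × 95.8 = 191.6 in
P_cr = π²EI / L_e² = π² × 10200×10³ × 9.221 / 191.6² = 2.529×10^4 lb

P_cr ≈ 25.3 kip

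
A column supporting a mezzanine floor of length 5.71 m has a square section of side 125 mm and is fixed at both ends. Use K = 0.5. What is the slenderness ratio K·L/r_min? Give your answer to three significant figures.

I = a⁴/12 = 125⁴/12 = 2.035×10^7 mm⁴
A = 1.562×10^4 mm²;  r_min = √(I/A) = √(2.035×10^7/1.562×10^4) = 36.08 mm
L_e = K·L = 0.5 × 5.71 m = 2.855 m = 2855.0 mm
λ = L_e / r_min = 2855.0 / 36.08 = 79.1

λ ≈ 79.1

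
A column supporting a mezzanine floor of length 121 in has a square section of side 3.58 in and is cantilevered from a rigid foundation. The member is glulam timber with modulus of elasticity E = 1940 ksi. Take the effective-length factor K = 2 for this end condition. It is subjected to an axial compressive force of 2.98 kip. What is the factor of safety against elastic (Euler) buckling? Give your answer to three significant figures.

I = a⁴/12 = 3.58⁴/12 = 13.69 in⁴
Effective length L_e = K·L = 2 × 121 = 242.0 in
P_cr = π²EI / L_e² = π² × 1940×10³ × 13.69 / 242.0² = 4.475×10^3 lb
Factor of safety n = P_cr / P = 4.4753 / 2.98 = 1.50

n ≈ 1.50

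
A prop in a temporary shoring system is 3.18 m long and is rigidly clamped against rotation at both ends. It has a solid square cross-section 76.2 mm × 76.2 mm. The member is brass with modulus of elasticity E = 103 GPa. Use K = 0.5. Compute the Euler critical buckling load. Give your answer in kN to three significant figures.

I = a⁴/12 = 76.2⁴/12 = 2.810×10^6 mm⁴
I = 2.810×10^6 mm⁴ = 2.810×10^-6 m⁴
Effective length L_e = K·L = 0.5 × 3.18 = 1.590 m
P_cr = π²EI / L_e² = π² × 103×10⁹ × 2.810×10^-6 / 1.590² = 1.130×10^6 N

P_cr ≈ 1130 kN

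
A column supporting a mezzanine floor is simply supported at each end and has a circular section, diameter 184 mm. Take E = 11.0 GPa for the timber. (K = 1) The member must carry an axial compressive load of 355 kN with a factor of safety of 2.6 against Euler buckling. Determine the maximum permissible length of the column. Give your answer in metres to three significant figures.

I = πd⁴/64 = π×184⁴/64 = 5.627×10^7 mm⁴
I = 5.627×10^-5 m⁴
Required critical load P_cr = n·P = 2.6 × 355 = 923.0 kN = 9.230×10^5 N
From P_cr = π²EI/(K·L)²:  L = (1/K)·√(π²EI/P_cr) = (1/1)·√(π²×1.10×10^10×5.627×10^-5/9.230×10^5)
L = 2.57 m

L_max ≈ 2.57 m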